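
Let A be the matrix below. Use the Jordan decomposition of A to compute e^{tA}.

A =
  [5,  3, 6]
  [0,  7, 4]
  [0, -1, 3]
e^{tA} =
  [exp(5*t), 3*t*exp(5*t), 6*t*exp(5*t)]
  [0, 2*t*exp(5*t) + exp(5*t), 4*t*exp(5*t)]
  [0, -t*exp(5*t), -2*t*exp(5*t) + exp(5*t)]

Strategy: write A = P · J · P⁻¹ where J is a Jordan canonical form, so e^{tA} = P · e^{tJ} · P⁻¹, and e^{tJ} can be computed block-by-block.

A has Jordan form
J =
  [5, 1, 0]
  [0, 5, 0]
  [0, 0, 5]
(up to reordering of blocks).

Per-block formulas:
  For a 1×1 block at λ = 5: exp(t · [5]) = [e^(5t)].
  For a 2×2 Jordan block J_2(5): exp(t · J_2(5)) = e^(5t)·(I + t·N), where N is the 2×2 nilpotent shift.

After assembling e^{tJ} and conjugating by P, we get:

e^{tA} =
  [exp(5*t), 3*t*exp(5*t), 6*t*exp(5*t)]
  [0, 2*t*exp(5*t) + exp(5*t), 4*t*exp(5*t)]
  [0, -t*exp(5*t), -2*t*exp(5*t) + exp(5*t)]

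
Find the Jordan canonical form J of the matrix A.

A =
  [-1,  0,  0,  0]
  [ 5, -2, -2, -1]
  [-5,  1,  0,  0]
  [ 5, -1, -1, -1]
J_3(-1) ⊕ J_1(-1)

The characteristic polynomial is
  det(x·I − A) = x^4 + 4*x^3 + 6*x^2 + 4*x + 1 = (x + 1)^4

Eigenvalues and multiplicities (the geometric multiplicity of λ is n − rank(A − λI), which equals the number of Jordan blocks for λ):
  λ = -1: algebraic multiplicity = 4, geometric multiplicity = 2

Determining the block sizes for each eigenvalue:
  λ = -1: with am = 4 and gm = 2, the partition is not yet determined (e.g. several partitions of 4 into 2 parts exist). Let N = A − (-1)·I. Computing rank(N^1) = 2, rank(N^2) = 1, rank(N^3) = 0; the number of blocks of size ≥ j is rank(N^{j−1}) − rank(N^j), giving [2, 1, 1]. So we have 1 block(s) of size 3, 1 block(s) of size 1 → block sizes [3, 1]

Assembling the blocks gives a Jordan form
J =
  [-1,  1,  0,  0]
  [ 0, -1,  1,  0]
  [ 0,  0, -1,  0]
  [ 0,  0,  0, -1]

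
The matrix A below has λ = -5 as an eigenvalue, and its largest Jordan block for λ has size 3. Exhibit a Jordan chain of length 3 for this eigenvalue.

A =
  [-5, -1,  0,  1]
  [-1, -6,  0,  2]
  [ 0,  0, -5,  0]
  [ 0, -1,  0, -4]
A Jordan chain for λ = -5 of length 3:
v_1 = (1, 1, 0, 1)ᵀ
v_2 = (0, -1, 0, 0)ᵀ
v_3 = (1, 0, 0, 0)ᵀ

Let N = A − (-5)·I. We want v_3 with N^3 v_3 = 0 but N^2 v_3 ≠ 0; then v_{j-1} := N · v_j for j = 3, …, 2.

Pick v_3 = (1, 0, 0, 0)ᵀ.
Then v_2 = N · v_3 = (0, -1, 0, 0)ᵀ.
Then v_1 = N · v_2 = (1, 1, 0, 1)ᵀ.

Sanity check: (A − (-5)·I) v_1 = (0, 0, 0, 0)ᵀ = 0. ✓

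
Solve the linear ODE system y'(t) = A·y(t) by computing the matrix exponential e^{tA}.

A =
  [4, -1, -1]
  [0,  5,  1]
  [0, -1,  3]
e^{tA} =
  [exp(4*t), -t*exp(4*t), -t*exp(4*t)]
  [0, t*exp(4*t) + exp(4*t), t*exp(4*t)]
  [0, -t*exp(4*t), -t*exp(4*t) + exp(4*t)]

Strategy: write A = P · J · P⁻¹ where J is a Jordan canonical form, so e^{tA} = P · e^{tJ} · P⁻¹, and e^{tJ} can be computed block-by-block.

A has Jordan form
J =
  [4, 1, 0]
  [0, 4, 0]
  [0, 0, 4]
(up to reordering of blocks).

Per-block formulas:
  For a 1×1 block at λ = 4: exp(t · [4]) = [e^(4t)].
  For a 2×2 Jordan block J_2(4): exp(t · J_2(4)) = e^(4t)·(I + t·N), where N is the 2×2 nilpotent shift.

After assembling e^{tJ} and conjugating by P, we get:

e^{tA} =
  [exp(4*t), -t*exp(4*t), -t*exp(4*t)]
  [0, t*exp(4*t) + exp(4*t), t*exp(4*t)]
  [0, -t*exp(4*t), -t*exp(4*t) + exp(4*t)]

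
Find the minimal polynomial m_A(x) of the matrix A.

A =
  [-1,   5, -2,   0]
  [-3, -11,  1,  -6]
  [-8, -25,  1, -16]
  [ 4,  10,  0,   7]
x^3 + 3*x^2 + 3*x + 1

The characteristic polynomial is χ_A(x) = (x + 1)^4, so the eigenvalues are known. The minimal polynomial is
  m_A(x) = Π_λ (x − λ)^{k_λ}
where k_λ is the size of the *largest* Jordan block for λ (equivalently, the smallest k with (A − λI)^k v = 0 for every generalised eigenvector v of λ).

  λ = -1: largest Jordan block has size 3, contributing (x + 1)^3

So m_A(x) = (x + 1)^3 = x^3 + 3*x^2 + 3*x + 1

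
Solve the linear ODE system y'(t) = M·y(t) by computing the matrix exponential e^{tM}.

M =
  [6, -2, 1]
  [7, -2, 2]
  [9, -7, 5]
e^{tM} =
  [2*t^2*exp(3*t) + 3*t*exp(3*t) + exp(3*t), -3*t^2*exp(3*t)/2 - 2*t*exp(3*t), t^2*exp(3*t)/2 + t*exp(3*t)]
  [2*t^2*exp(3*t) + 7*t*exp(3*t), -3*t^2*exp(3*t)/2 - 5*t*exp(3*t) + exp(3*t), t^2*exp(3*t)/2 + 2*t*exp(3*t)]
  [-2*t^2*exp(3*t) + 9*t*exp(3*t), 3*t^2*exp(3*t)/2 - 7*t*exp(3*t), -t^2*exp(3*t)/2 + 2*t*exp(3*t) + exp(3*t)]

Strategy: write M = P · J · P⁻¹ where J is a Jordan canonical form, so e^{tM} = P · e^{tJ} · P⁻¹, and e^{tJ} can be computed block-by-block.

M has Jordan form
J =
  [3, 1, 0]
  [0, 3, 1]
  [0, 0, 3]
(up to reordering of blocks).

Per-block formulas:
  For a 3×3 Jordan block J_3(3): exp(t · J_3(3)) = e^(3t)·(I + t·N + (t^2/2)·N^2), where N is the 3×3 nilpotent shift.

After assembling e^{tJ} and conjugating by P, we get:

e^{tM} =
  [2*t^2*exp(3*t) + 3*t*exp(3*t) + exp(3*t), -3*t^2*exp(3*t)/2 - 2*t*exp(3*t), t^2*exp(3*t)/2 + t*exp(3*t)]
  [2*t^2*exp(3*t) + 7*t*exp(3*t), -3*t^2*exp(3*t)/2 - 5*t*exp(3*t) + exp(3*t), t^2*exp(3*t)/2 + 2*t*exp(3*t)]
  [-2*t^2*exp(3*t) + 9*t*exp(3*t), 3*t^2*exp(3*t)/2 - 7*t*exp(3*t), -t^2*exp(3*t)/2 + 2*t*exp(3*t) + exp(3*t)]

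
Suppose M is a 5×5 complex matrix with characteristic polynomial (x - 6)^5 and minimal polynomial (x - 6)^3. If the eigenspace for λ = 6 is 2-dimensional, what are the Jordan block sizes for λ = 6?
Block sizes for λ = 6: [3, 2]

Step 1 — from the characteristic polynomial, algebraic multiplicity of λ = 6 is 5. From dim ker(M − (6)·I) = 2, there are exactly 2 Jordan blocks for λ = 6.
Step 2 — from the minimal polynomial, the factor (x − 6)^3 tells us the largest block for λ = 6 has size 3.
Step 3 — with total size 5, 2 blocks, and largest block 3, the block sizes (in nonincreasing order) are [3, 2].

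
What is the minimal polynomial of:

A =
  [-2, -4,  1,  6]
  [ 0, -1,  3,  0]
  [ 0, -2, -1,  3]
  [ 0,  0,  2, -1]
x^4 + 5*x^3 + 9*x^2 + 7*x + 2

The characteristic polynomial is χ_A(x) = (x + 1)^3*(x + 2), so the eigenvalues are known. The minimal polynomial is
  m_A(x) = Π_λ (x − λ)^{k_λ}
where k_λ is the size of the *largest* Jordan block for λ (equivalently, the smallest k with (A − λI)^k v = 0 for every generalised eigenvector v of λ).

  λ = -2: largest Jordan block has size 1, contributing (x + 2)
  λ = -1: largest Jordan block has size 3, contributing (x + 1)^3

So m_A(x) = (x + 1)^3*(x + 2) = x^4 + 5*x^3 + 9*x^2 + 7*x + 2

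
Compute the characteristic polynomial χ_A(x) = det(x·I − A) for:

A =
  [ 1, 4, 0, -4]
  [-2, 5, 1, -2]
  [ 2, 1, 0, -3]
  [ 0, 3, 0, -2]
x^4 - 4*x^3 + 6*x^2 - 4*x + 1

Expanding det(x·I − A) (e.g. by cofactor expansion or by noting that A is similar to its Jordan form J, which has the same characteristic polynomial as A) gives
  χ_A(x) = x^4 - 4*x^3 + 6*x^2 - 4*x + 1
which factors as (x - 1)^4. The eigenvalues (with algebraic multiplicities) are λ = 1 with multiplicity 4.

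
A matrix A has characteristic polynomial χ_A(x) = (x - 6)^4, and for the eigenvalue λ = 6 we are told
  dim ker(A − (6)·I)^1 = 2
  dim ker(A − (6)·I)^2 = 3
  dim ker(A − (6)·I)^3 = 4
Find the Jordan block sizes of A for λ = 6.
Block sizes for λ = 6: [3, 1]

From the dimensions of kernels of powers, the number of Jordan blocks of size at least j is d_j − d_{j−1} where d_j = dim ker(N^j) (with d_0 = 0). Computing the differences gives [2, 1, 1].
The number of blocks of size exactly k is (#blocks of size ≥ k) − (#blocks of size ≥ k + 1), so the partition is: 1 block(s) of size 1, 1 block(s) of size 3.
In nonincreasing order the block sizes are [3, 1].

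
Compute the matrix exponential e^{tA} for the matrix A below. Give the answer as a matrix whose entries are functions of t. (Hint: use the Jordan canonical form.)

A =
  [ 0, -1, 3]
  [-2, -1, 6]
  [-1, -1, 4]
e^{tA} =
  [-t*exp(t) + exp(t), -t*exp(t), 3*t*exp(t)]
  [-2*t*exp(t), -2*t*exp(t) + exp(t), 6*t*exp(t)]
  [-t*exp(t), -t*exp(t), 3*t*exp(t) + exp(t)]

Strategy: write A = P · J · P⁻¹ where J is a Jordan canonical form, so e^{tA} = P · e^{tJ} · P⁻¹, and e^{tJ} can be computed block-by-block.

A has Jordan form
J =
  [1, 1, 0]
  [0, 1, 0]
  [0, 0, 1]
(up to reordering of blocks).

Per-block formulas:
  For a 2×2 Jordan block J_2(1): exp(t · J_2(1)) = e^(1t)·(I + t·N), where N is the 2×2 nilpotent shift.
  For a 1×1 block at λ = 1: exp(t · [1]) = [e^(1t)].

After assembling e^{tJ} and conjugating by P, we get:

e^{tA} =
  [-t*exp(t) + exp(t), -t*exp(t), 3*t*exp(t)]
  [-2*t*exp(t), -2*t*exp(t) + exp(t), 6*t*exp(t)]
  [-t*exp(t), -t*exp(t), 3*t*exp(t) + exp(t)]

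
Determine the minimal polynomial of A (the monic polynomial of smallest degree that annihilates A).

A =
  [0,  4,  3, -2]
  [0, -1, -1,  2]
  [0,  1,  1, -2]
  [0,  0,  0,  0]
x^3

The characteristic polynomial is χ_A(x) = x^4, so the eigenvalues are known. The minimal polynomial is
  m_A(x) = Π_λ (x − λ)^{k_λ}
where k_λ is the size of the *largest* Jordan block for λ (equivalently, the smallest k with (A − λI)^k v = 0 for every generalised eigenvector v of λ).

  λ = 0: largest Jordan block has size 3, contributing (x − 0)^3

So m_A(x) = x^3 = x^3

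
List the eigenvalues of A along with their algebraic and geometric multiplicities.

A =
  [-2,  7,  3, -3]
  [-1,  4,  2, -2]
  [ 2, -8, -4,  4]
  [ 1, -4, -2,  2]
λ = 0: alg = 4, geom = 2

Step 1 — factor the characteristic polynomial to read off the algebraic multiplicities:
  χ_A(x) = x^4

Step 2 — compute geometric multiplicities via the rank-nullity identity g(λ) = n − rank(A − λI):
  rank(A − (0)·I) = 2, so dim ker(A − (0)·I) = n − 2 = 2

Summary:
  λ = 0: algebraic multiplicity = 4, geometric multiplicity = 2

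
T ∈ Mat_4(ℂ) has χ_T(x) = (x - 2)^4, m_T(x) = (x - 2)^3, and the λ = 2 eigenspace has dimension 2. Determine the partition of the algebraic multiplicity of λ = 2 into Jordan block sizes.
Block sizes for λ = 2: [3, 1]

Step 1 — from the characteristic polynomial, algebraic multiplicity of λ = 2 is 4. From dim ker(T − (2)·I) = 2, there are exactly 2 Jordan blocks for λ = 2.
Step 2 — from the minimal polynomial, the factor (x − 2)^3 tells us the largest block for λ = 2 has size 3.
Step 3 — with total size 4, 2 blocks, and largest block 3, the block sizes (in nonincreasing order) are [3, 1].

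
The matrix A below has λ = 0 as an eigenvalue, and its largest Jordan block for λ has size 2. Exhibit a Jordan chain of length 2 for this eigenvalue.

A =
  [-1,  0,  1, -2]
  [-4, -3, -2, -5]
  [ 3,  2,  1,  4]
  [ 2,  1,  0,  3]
A Jordan chain for λ = 0 of length 2:
v_1 = (-1, -4, 3, 2)ᵀ
v_2 = (1, 0, 0, 0)ᵀ

Let N = A − (0)·I. We want v_2 with N^2 v_2 = 0 but N^1 v_2 ≠ 0; then v_{j-1} := N · v_j for j = 2, …, 2.

Pick v_2 = (1, 0, 0, 0)ᵀ.
Then v_1 = N · v_2 = (-1, -4, 3, 2)ᵀ.

Sanity check: (A − (0)·I) v_1 = (0, 0, 0, 0)ᵀ = 0. ✓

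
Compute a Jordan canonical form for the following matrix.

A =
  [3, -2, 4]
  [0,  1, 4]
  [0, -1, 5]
J_2(3) ⊕ J_1(3)

The characteristic polynomial is
  det(x·I − A) = x^3 - 9*x^2 + 27*x - 27 = (x - 3)^3

Eigenvalues and multiplicities (the geometric multiplicity of λ is n − rank(A − λI), which equals the number of Jordan blocks for λ):
  λ = 3: algebraic multiplicity = 3, geometric multiplicity = 2

Determining the block sizes for each eigenvalue:
  λ = 3: 2 blocks summing to 3 forces exactly one block of size 2 and the rest size 1 → block sizes [2, 1]

Assembling the blocks gives a Jordan form
J =
  [3, 1, 0]
  [0, 3, 0]
  [0, 0, 3]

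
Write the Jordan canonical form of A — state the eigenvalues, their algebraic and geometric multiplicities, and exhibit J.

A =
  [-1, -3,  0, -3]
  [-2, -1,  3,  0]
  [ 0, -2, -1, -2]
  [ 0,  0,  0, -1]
J_3(-1) ⊕ J_1(-1)

The characteristic polynomial is
  det(x·I − A) = x^4 + 4*x^3 + 6*x^2 + 4*x + 1 = (x + 1)^4

Eigenvalues and multiplicities (the geometric multiplicity of λ is n − rank(A − λI), which equals the number of Jordan blocks for λ):
  λ = -1: algebraic multiplicity = 4, geometric multiplicity = 2

Determining the block sizes for each eigenvalue:
  λ = -1: with am = 4 and gm = 2, the partition is not yet determined (e.g. several partitions of 4 into 2 parts exist). Let N = A − (-1)·I. Computing rank(N^1) = 2, rank(N^2) = 1, rank(N^3) = 0; the number of blocks of size ≥ j is rank(N^{j−1}) − rank(N^j), giving [2, 1, 1]. So we have 1 block(s) of size 3, 1 block(s) of size 1 → block sizes [3, 1]

Assembling the blocks gives a Jordan form
J =
  [-1,  1,  0,  0]
  [ 0, -1,  1,  0]
  [ 0,  0, -1,  0]
  [ 0,  0,  0, -1]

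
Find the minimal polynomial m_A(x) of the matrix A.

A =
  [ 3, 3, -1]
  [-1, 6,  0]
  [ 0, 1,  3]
x^3 - 12*x^2 + 48*x - 64

The characteristic polynomial is χ_A(x) = (x - 4)^3, so the eigenvalues are known. The minimal polynomial is
  m_A(x) = Π_λ (x − λ)^{k_λ}
where k_λ is the size of the *largest* Jordan block for λ (equivalently, the smallest k with (A − λI)^k v = 0 for every generalised eigenvector v of λ).

  λ = 4: largest Jordan block has size 3, contributing (x − 4)^3

So m_A(x) = (x - 4)^3 = x^3 - 12*x^2 + 48*x - 64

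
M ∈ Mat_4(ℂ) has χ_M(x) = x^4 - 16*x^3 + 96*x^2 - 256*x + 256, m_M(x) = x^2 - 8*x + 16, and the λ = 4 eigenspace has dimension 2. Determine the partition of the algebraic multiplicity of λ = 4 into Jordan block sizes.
Block sizes for λ = 4: [2, 2]

Step 1 — from the characteristic polynomial, algebraic multiplicity of λ = 4 is 4. From dim ker(M − (4)·I) = 2, there are exactly 2 Jordan blocks for λ = 4.
Step 2 — from the minimal polynomial, the factor (x − 4)^2 tells us the largest block for λ = 4 has size 2.
Step 3 — with total size 4, 2 blocks, and largest block 2, the block sizes (in nonincreasing order) are [2, 2].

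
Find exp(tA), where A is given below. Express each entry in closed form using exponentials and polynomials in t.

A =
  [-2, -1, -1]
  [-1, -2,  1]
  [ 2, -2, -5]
e^{tA} =
  [t*exp(-3*t) + exp(-3*t), -t*exp(-3*t), -t*exp(-3*t)]
  [-t*exp(-3*t), t*exp(-3*t) + exp(-3*t), t*exp(-3*t)]
  [2*t*exp(-3*t), -2*t*exp(-3*t), -2*t*exp(-3*t) + exp(-3*t)]

Strategy: write A = P · J · P⁻¹ where J is a Jordan canonical form, so e^{tA} = P · e^{tJ} · P⁻¹, and e^{tJ} can be computed block-by-block.

A has Jordan form
J =
  [-3,  1,  0]
  [ 0, -3,  0]
  [ 0,  0, -3]
(up to reordering of blocks).

Per-block formulas:
  For a 2×2 Jordan block J_2(-3): exp(t · J_2(-3)) = e^(-3t)·(I + t·N), where N is the 2×2 nilpotent shift.
  For a 1×1 block at λ = -3: exp(t · [-3]) = [e^(-3t)].

After assembling e^{tJ} and conjugating by P, we get:

e^{tA} =
  [t*exp(-3*t) + exp(-3*t), -t*exp(-3*t), -t*exp(-3*t)]
  [-t*exp(-3*t), t*exp(-3*t) + exp(-3*t), t*exp(-3*t)]
  [2*t*exp(-3*t), -2*t*exp(-3*t), -2*t*exp(-3*t) + exp(-3*t)]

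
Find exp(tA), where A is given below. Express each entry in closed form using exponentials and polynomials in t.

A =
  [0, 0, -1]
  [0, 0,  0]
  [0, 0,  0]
e^{tA} =
  [1, 0, -t]
  [0, 1, 0]
  [0, 0, 1]

Strategy: write A = P · J · P⁻¹ where J is a Jordan canonical form, so e^{tA} = P · e^{tJ} · P⁻¹, and e^{tJ} can be computed block-by-block.

A has Jordan form
J =
  [0, 1, 0]
  [0, 0, 0]
  [0, 0, 0]
(up to reordering of blocks).

Per-block formulas:
  For a 2×2 Jordan block J_2(0): exp(t · J_2(0)) = e^(0t)·(I + t·N), where N is the 2×2 nilpotent shift.
  For a 1×1 block at λ = 0: exp(t · [0]) = [e^(0t)].

After assembling e^{tJ} and conjugating by P, we get:

e^{tA} =
  [1, 0, -t]
  [0, 1, 0]
  [0, 0, 1]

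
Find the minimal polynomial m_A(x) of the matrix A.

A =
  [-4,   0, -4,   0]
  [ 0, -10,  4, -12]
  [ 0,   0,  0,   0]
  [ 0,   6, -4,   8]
x^3 + 2*x^2 - 8*x

The characteristic polynomial is χ_A(x) = x*(x - 2)*(x + 4)^2, so the eigenvalues are known. The minimal polynomial is
  m_A(x) = Π_λ (x − λ)^{k_λ}
where k_λ is the size of the *largest* Jordan block for λ (equivalently, the smallest k with (A − λI)^k v = 0 for every generalised eigenvector v of λ).

  λ = -4: largest Jordan block has size 1, contributing (x + 4)
  λ = 0: largest Jordan block has size 1, contributing (x − 0)
  λ = 2: largest Jordan block has size 1, contributing (x − 2)

So m_A(x) = x*(x - 2)*(x + 4) = x^3 + 2*x^2 - 8*x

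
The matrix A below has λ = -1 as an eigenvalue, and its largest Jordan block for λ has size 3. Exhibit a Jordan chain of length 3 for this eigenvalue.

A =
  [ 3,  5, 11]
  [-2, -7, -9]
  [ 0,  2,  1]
A Jordan chain for λ = -1 of length 3:
v_1 = (6, 4, -4)ᵀ
v_2 = (4, -2, 0)ᵀ
v_3 = (1, 0, 0)ᵀ

Let N = A − (-1)·I. We want v_3 with N^3 v_3 = 0 but N^2 v_3 ≠ 0; then v_{j-1} := N · v_j for j = 3, …, 2.

Pick v_3 = (1, 0, 0)ᵀ.
Then v_2 = N · v_3 = (4, -2, 0)ᵀ.
Then v_1 = N · v_2 = (6, 4, -4)ᵀ.

Sanity check: (A − (-1)·I) v_1 = (0, 0, 0)ᵀ = 0. ✓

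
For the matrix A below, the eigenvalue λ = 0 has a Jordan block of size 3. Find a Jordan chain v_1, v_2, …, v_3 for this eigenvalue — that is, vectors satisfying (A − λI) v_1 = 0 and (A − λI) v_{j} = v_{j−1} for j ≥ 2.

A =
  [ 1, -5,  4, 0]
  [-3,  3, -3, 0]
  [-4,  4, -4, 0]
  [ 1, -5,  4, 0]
A Jordan chain for λ = 0 of length 3:
v_1 = (-4, 12, 16, -4)ᵀ
v_2 = (-5, 3, 4, -5)ᵀ
v_3 = (0, 1, 0, 0)ᵀ

Let N = A − (0)·I. We want v_3 with N^3 v_3 = 0 but N^2 v_3 ≠ 0; then v_{j-1} := N · v_j for j = 3, …, 2.

Pick v_3 = (0, 1, 0, 0)ᵀ.
Then v_2 = N · v_3 = (-5, 3, 4, -5)ᵀ.
Then v_1 = N · v_2 = (-4, 12, 16, -4)ᵀ.

Sanity check: (A − (0)·I) v_1 = (0, 0, 0, 0)ᵀ = 0. ✓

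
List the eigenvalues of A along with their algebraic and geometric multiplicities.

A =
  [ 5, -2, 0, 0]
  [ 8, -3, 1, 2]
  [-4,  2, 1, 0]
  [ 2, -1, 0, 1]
λ = 1: alg = 4, geom = 2

Step 1 — factor the characteristic polynomial to read off the algebraic multiplicities:
  χ_A(x) = (x - 1)^4

Step 2 — compute geometric multiplicities via the rank-nullity identity g(λ) = n − rank(A − λI):
  rank(A − (1)·I) = 2, so dim ker(A − (1)·I) = n − 2 = 2

Summary:
  λ = 1: algebraic multiplicity = 4, geometric multiplicity = 2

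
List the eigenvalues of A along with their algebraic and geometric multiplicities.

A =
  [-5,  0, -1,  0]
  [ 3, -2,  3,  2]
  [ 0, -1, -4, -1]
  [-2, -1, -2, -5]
λ = -4: alg = 4, geom = 2

Step 1 — factor the characteristic polynomial to read off the algebraic multiplicities:
  χ_A(x) = (x + 4)^4

Step 2 — compute geometric multiplicities via the rank-nullity identity g(λ) = n − rank(A − λI):
  rank(A − (-4)·I) = 2, so dim ker(A − (-4)·I) = n − 2 = 2

Summary:
  λ = -4: algebraic multiplicity = 4, geometric multiplicity = 2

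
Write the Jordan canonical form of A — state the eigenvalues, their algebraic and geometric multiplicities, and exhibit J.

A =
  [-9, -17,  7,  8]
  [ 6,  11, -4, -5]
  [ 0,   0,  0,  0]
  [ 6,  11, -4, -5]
J_1(-3) ⊕ J_2(0) ⊕ J_1(0)

The characteristic polynomial is
  det(x·I − A) = x^4 + 3*x^3 = x^3*(x + 3)

Eigenvalues and multiplicities (the geometric multiplicity of λ is n − rank(A − λI), which equals the number of Jordan blocks for λ):
  λ = -3: algebraic multiplicity = 1, geometric multiplicity = 1
  λ = 0: algebraic multiplicity = 3, geometric multiplicity = 2

Determining the block sizes for each eigenvalue:
  λ = -3: one block (gm = 1), so the single block has size am = 1 → block sizes [1]
  λ = 0: 2 blocks summing to 3 forces exactly one block of size 2 and the rest size 1 → block sizes [2, 1]

Assembling the blocks gives a Jordan form
J =
  [-3, 0, 0, 0]
  [ 0, 0, 1, 0]
  [ 0, 0, 0, 0]
  [ 0, 0, 0, 0]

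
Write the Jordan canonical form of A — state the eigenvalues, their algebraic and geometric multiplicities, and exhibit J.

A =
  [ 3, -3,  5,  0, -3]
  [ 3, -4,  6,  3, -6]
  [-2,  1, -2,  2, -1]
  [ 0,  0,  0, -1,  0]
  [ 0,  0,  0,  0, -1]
J_3(-1) ⊕ J_1(-1) ⊕ J_1(-1)

The characteristic polynomial is
  det(x·I − A) = x^5 + 5*x^4 + 10*x^3 + 10*x^2 + 5*x + 1 = (x + 1)^5

Eigenvalues and multiplicities (the geometric multiplicity of λ is n − rank(A − λI), which equals the number of Jordan blocks for λ):
  λ = -1: algebraic multiplicity = 5, geometric multiplicity = 3

Determining the block sizes for each eigenvalue:
  λ = -1: with am = 5 and gm = 3, the partition is not yet determined (e.g. several partitions of 5 into 3 parts exist). Let N = A − (-1)·I. Computing rank(N^1) = 2, rank(N^2) = 1, rank(N^3) = 0; the number of blocks of size ≥ j is rank(N^{j−1}) − rank(N^j), giving [3, 1, 1]. So we have 1 block(s) of size 3, 2 block(s) of size 1 → block sizes [3, 1, 1]

Assembling the blocks gives a Jordan form
J =
  [-1,  1,  0,  0,  0]
  [ 0, -1,  1,  0,  0]
  [ 0,  0, -1,  0,  0]
  [ 0,  0,  0, -1,  0]
  [ 0,  0,  0,  0, -1]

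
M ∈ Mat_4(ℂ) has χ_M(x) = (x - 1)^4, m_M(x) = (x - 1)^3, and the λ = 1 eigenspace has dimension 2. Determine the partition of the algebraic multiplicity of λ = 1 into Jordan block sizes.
Block sizes for λ = 1: [3, 1]

Step 1 — from the characteristic polynomial, algebraic multiplicity of λ = 1 is 4. From dim ker(M − (1)·I) = 2, there are exactly 2 Jordan blocks for λ = 1.
Step 2 — from the minimal polynomial, the factor (x − 1)^3 tells us the largest block for λ = 1 has size 3.
Step 3 — with total size 4, 2 blocks, and largest block 3, the block sizes (in nonincreasing order) are [3, 1].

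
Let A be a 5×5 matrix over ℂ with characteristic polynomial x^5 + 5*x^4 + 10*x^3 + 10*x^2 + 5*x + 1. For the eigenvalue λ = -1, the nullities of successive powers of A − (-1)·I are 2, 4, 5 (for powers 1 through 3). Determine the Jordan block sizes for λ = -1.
Block sizes for λ = -1: [3, 2]

From the dimensions of kernels of powers, the number of Jordan blocks of size at least j is d_j − d_{j−1} where d_j = dim ker(N^j) (with d_0 = 0). Computing the differences gives [2, 2, 1].
The number of blocks of size exactly k is (#blocks of size ≥ k) − (#blocks of size ≥ k + 1), so the partition is: 1 block(s) of size 2, 1 block(s) of size 3.
In nonincreasing order the block sizes are [3, 2].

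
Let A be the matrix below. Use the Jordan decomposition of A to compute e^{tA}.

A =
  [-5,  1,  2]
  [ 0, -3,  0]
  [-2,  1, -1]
e^{tA} =
  [-2*t*exp(-3*t) + exp(-3*t), t*exp(-3*t), 2*t*exp(-3*t)]
  [0, exp(-3*t), 0]
  [-2*t*exp(-3*t), t*exp(-3*t), 2*t*exp(-3*t) + exp(-3*t)]

Strategy: write A = P · J · P⁻¹ where J is a Jordan canonical form, so e^{tA} = P · e^{tJ} · P⁻¹, and e^{tJ} can be computed block-by-block.

A has Jordan form
J =
  [-3,  1,  0]
  [ 0, -3,  0]
  [ 0,  0, -3]
(up to reordering of blocks).

Per-block formulas:
  For a 1×1 block at λ = -3: exp(t · [-3]) = [e^(-3t)].
  For a 2×2 Jordan block J_2(-3): exp(t · J_2(-3)) = e^(-3t)·(I + t·N), where N is the 2×2 nilpotent shift.

After assembling e^{tJ} and conjugating by P, we get:

e^{tA} =
  [-2*t*exp(-3*t) + exp(-3*t), t*exp(-3*t), 2*t*exp(-3*t)]
  [0, exp(-3*t), 0]
  [-2*t*exp(-3*t), t*exp(-3*t), 2*t*exp(-3*t) + exp(-3*t)]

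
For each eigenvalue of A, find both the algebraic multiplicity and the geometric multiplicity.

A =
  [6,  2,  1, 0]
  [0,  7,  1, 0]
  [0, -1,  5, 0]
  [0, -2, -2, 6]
λ = 6: alg = 4, geom = 2

Step 1 — factor the characteristic polynomial to read off the algebraic multiplicities:
  χ_A(x) = (x - 6)^4

Step 2 — compute geometric multiplicities via the rank-nullity identity g(λ) = n − rank(A − λI):
  rank(A − (6)·I) = 2, so dim ker(A − (6)·I) = n − 2 = 2

Summary:
  λ = 6: algebraic multiplicity = 4, geometric multiplicity = 2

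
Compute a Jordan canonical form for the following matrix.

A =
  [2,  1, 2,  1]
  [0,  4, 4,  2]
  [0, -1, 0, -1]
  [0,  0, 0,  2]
J_2(2) ⊕ J_1(2) ⊕ J_1(2)

The characteristic polynomial is
  det(x·I − A) = x^4 - 8*x^3 + 24*x^2 - 32*x + 16 = (x - 2)^4

Eigenvalues and multiplicities (the geometric multiplicity of λ is n − rank(A − λI), which equals the number of Jordan blocks for λ):
  λ = 2: algebraic multiplicity = 4, geometric multiplicity = 3

Determining the block sizes for each eigenvalue:
  λ = 2: 3 blocks summing to 4 forces exactly one block of size 2 and the rest size 1 → block sizes [2, 1, 1]

Assembling the blocks gives a Jordan form
J =
  [2, 1, 0, 0]
  [0, 2, 0, 0]
  [0, 0, 2, 0]
  [0, 0, 0, 2]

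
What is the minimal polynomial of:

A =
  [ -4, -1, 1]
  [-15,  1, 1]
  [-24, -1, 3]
x^3 - 3*x - 2

The characteristic polynomial is χ_A(x) = (x - 2)*(x + 1)^2, so the eigenvalues are known. The minimal polynomial is
  m_A(x) = Π_λ (x − λ)^{k_λ}
where k_λ is the size of the *largest* Jordan block for λ (equivalently, the smallest k with (A − λI)^k v = 0 for every generalised eigenvector v of λ).

  λ = -1: largest Jordan block has size 2, contributing (x + 1)^2
  λ = 2: largest Jordan block has size 1, contributing (x − 2)

So m_A(x) = (x - 2)*(x + 1)^2 = x^3 - 3*x - 2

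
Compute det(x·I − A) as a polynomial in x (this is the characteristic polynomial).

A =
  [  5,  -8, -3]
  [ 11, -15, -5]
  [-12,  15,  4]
x^3 + 6*x^2 + 12*x + 8

Expanding det(x·I − A) (e.g. by cofactor expansion or by noting that A is similar to its Jordan form J, which has the same characteristic polynomial as A) gives
  χ_A(x) = x^3 + 6*x^2 + 12*x + 8
which factors as (x + 2)^3. The eigenvalues (with algebraic multiplicities) are λ = -2 with multiplicity 3.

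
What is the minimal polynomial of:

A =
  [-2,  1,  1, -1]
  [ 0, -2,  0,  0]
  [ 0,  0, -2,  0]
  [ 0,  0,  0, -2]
x^2 + 4*x + 4

The characteristic polynomial is χ_A(x) = (x + 2)^4, so the eigenvalues are known. The minimal polynomial is
  m_A(x) = Π_λ (x − λ)^{k_λ}
where k_λ is the size of the *largest* Jordan block for λ (equivalently, the smallest k with (A − λI)^k v = 0 for every generalised eigenvector v of λ).

  λ = -2: largest Jordan block has size 2, contributing (x + 2)^2

So m_A(x) = (x + 2)^2 = x^2 + 4*x + 4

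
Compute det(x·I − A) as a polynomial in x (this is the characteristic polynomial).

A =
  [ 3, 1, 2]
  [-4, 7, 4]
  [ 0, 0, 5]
x^3 - 15*x^2 + 75*x - 125

Expanding det(x·I − A) (e.g. by cofactor expansion or by noting that A is similar to its Jordan form J, which has the same characteristic polynomial as A) gives
  χ_A(x) = x^3 - 15*x^2 + 75*x - 125
which factors as (x - 5)^3. The eigenvalues (with algebraic multiplicities) are λ = 5 with multiplicity 3.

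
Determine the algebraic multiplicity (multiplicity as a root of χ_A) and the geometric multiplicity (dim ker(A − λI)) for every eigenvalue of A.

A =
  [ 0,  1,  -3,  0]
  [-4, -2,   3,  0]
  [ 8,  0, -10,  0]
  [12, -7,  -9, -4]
λ = -4: alg = 4, geom = 2

Step 1 — factor the characteristic polynomial to read off the algebraic multiplicities:
  χ_A(x) = (x + 4)^4

Step 2 — compute geometric multiplicities via the rank-nullity identity g(λ) = n − rank(A − λI):
  rank(A − (-4)·I) = 2, so dim ker(A − (-4)·I) = n − 2 = 2

Summary:
  λ = -4: algebraic multiplicity = 4, geometric multiplicity = 2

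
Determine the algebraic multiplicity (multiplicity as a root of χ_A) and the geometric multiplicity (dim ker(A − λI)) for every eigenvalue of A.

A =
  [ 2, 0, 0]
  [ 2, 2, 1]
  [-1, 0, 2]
λ = 2: alg = 3, geom = 1

Step 1 — factor the characteristic polynomial to read off the algebraic multiplicities:
  χ_A(x) = (x - 2)^3

Step 2 — compute geometric multiplicities via the rank-nullity identity g(λ) = n − rank(A − λI):
  rank(A − (2)·I) = 2, so dim ker(A − (2)·I) = n − 2 = 1

Summary:
  λ = 2: algebraic multiplicity = 3, geometric multiplicity = 1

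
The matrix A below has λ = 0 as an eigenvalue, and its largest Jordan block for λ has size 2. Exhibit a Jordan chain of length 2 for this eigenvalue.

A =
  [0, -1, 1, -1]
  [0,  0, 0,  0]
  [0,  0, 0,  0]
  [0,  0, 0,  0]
A Jordan chain for λ = 0 of length 2:
v_1 = (-1, 0, 0, 0)ᵀ
v_2 = (0, 1, 0, 0)ᵀ

Let N = A − (0)·I. We want v_2 with N^2 v_2 = 0 but N^1 v_2 ≠ 0; then v_{j-1} := N · v_j for j = 2, …, 2.

Pick v_2 = (0, 1, 0, 0)ᵀ.
Then v_1 = N · v_2 = (-1, 0, 0, 0)ᵀ.

Sanity check: (A − (0)·I) v_1 = (0, 0, 0, 0)ᵀ = 0. ✓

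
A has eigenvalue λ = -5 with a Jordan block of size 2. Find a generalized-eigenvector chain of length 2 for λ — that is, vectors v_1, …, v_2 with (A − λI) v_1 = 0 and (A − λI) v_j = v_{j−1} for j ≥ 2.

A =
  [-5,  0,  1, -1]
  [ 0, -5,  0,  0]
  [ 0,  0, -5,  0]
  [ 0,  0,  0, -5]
A Jordan chain for λ = -5 of length 2:
v_1 = (1, 0, 0, 0)ᵀ
v_2 = (0, 0, 1, 0)ᵀ

Let N = A − (-5)·I. We want v_2 with N^2 v_2 = 0 but N^1 v_2 ≠ 0; then v_{j-1} := N · v_j for j = 2, …, 2.

Pick v_2 = (0, 0, 1, 0)ᵀ.
Then v_1 = N · v_2 = (1, 0, 0, 0)ᵀ.

Sanity check: (A − (-5)·I) v_1 = (0, 0, 0, 0)ᵀ = 0. ✓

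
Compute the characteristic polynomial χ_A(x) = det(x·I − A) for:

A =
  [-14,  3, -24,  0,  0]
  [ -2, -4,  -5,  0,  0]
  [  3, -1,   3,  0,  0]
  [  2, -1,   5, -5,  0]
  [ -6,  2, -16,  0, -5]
x^5 + 25*x^4 + 250*x^3 + 1250*x^2 + 3125*x + 3125

Expanding det(x·I − A) (e.g. by cofactor expansion or by noting that A is similar to its Jordan form J, which has the same characteristic polynomial as A) gives
  χ_A(x) = x^5 + 25*x^4 + 250*x^3 + 1250*x^2 + 3125*x + 3125
which factors as (x + 5)^5. The eigenvalues (with algebraic multiplicities) are λ = -5 with multiplicity 5.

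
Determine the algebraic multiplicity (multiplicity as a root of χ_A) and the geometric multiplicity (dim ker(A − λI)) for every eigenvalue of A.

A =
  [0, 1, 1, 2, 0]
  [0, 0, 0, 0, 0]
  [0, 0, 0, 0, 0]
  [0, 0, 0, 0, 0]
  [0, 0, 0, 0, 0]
λ = 0: alg = 5, geom = 4

Step 1 — factor the characteristic polynomial to read off the algebraic multiplicities:
  χ_A(x) = x^5

Step 2 — compute geometric multiplicities via the rank-nullity identity g(λ) = n − rank(A − λI):
  rank(A − (0)·I) = 1, so dim ker(A − (0)·I) = n − 1 = 4

Summary:
  λ = 0: algebraic multiplicity = 5, geometric multiplicity = 4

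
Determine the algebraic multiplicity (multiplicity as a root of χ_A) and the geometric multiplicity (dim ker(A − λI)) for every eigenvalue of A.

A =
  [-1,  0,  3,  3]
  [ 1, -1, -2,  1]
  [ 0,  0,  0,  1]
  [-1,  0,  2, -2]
λ = -1: alg = 4, geom = 2

Step 1 — factor the characteristic polynomial to read off the algebraic multiplicities:
  χ_A(x) = (x + 1)^4

Step 2 — compute geometric multiplicities via the rank-nullity identity g(λ) = n − rank(A − λI):
  rank(A − (-1)·I) = 2, so dim ker(A − (-1)·I) = n − 2 = 2

Summary:
  λ = -1: algebraic multiplicity = 4, geometric multiplicity = 2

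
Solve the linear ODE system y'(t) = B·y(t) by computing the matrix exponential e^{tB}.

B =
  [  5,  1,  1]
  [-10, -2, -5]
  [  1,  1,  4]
e^{tB} =
  [3*t*exp(2*t) + exp(2*t), t*exp(2*t), t*exp(2*t)]
  [-15*t*exp(2*t) + 5*exp(3*t) - 5*exp(2*t), -5*t*exp(2*t) + exp(3*t), -5*t*exp(2*t)]
  [6*t*exp(2*t) - 5*exp(3*t) + 5*exp(2*t), 2*t*exp(2*t) - exp(3*t) + exp(2*t), 2*t*exp(2*t) + exp(2*t)]

Strategy: write B = P · J · P⁻¹ where J is a Jordan canonical form, so e^{tB} = P · e^{tJ} · P⁻¹, and e^{tJ} can be computed block-by-block.

B has Jordan form
J =
  [2, 1, 0]
  [0, 2, 0]
  [0, 0, 3]
(up to reordering of blocks).

Per-block formulas:
  For a 1×1 block at λ = 3: exp(t · [3]) = [e^(3t)].
  For a 2×2 Jordan block J_2(2): exp(t · J_2(2)) = e^(2t)·(I + t·N), where N is the 2×2 nilpotent shift.

After assembling e^{tJ} and conjugating by P, we get:

e^{tB} =
  [3*t*exp(2*t) + exp(2*t), t*exp(2*t), t*exp(2*t)]
  [-15*t*exp(2*t) + 5*exp(3*t) - 5*exp(2*t), -5*t*exp(2*t) + exp(3*t), -5*t*exp(2*t)]
  [6*t*exp(2*t) - 5*exp(3*t) + 5*exp(2*t), 2*t*exp(2*t) - exp(3*t) + exp(2*t), 2*t*exp(2*t) + exp(2*t)]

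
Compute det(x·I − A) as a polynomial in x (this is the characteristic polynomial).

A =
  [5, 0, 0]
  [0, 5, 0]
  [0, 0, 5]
x^3 - 15*x^2 + 75*x - 125

Expanding det(x·I − A) (e.g. by cofactor expansion or by noting that A is similar to its Jordan form J, which has the same characteristic polynomial as A) gives
  χ_A(x) = x^3 - 15*x^2 + 75*x - 125
which factors as (x - 5)^3. The eigenvalues (with algebraic multiplicities) are λ = 5 with multiplicity 3.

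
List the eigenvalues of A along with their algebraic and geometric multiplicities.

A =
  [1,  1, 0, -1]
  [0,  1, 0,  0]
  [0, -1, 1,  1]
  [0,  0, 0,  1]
λ = 1: alg = 4, geom = 3

Step 1 — factor the characteristic polynomial to read off the algebraic multiplicities:
  χ_A(x) = (x - 1)^4

Step 2 — compute geometric multiplicities via the rank-nullity identity g(λ) = n − rank(A − λI):
  rank(A − (1)·I) = 1, so dim ker(A − (1)·I) = n − 1 = 3

Summary:
  λ = 1: algebraic multiplicity = 4, geometric multiplicity = 3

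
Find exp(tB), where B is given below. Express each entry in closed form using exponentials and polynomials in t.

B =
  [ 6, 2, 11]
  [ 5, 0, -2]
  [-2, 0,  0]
e^{tB} =
  [2*t^2*exp(2*t) + 4*t*exp(2*t) + exp(2*t), 2*t^2*exp(2*t) + 2*t*exp(2*t), 9*t^2*exp(2*t) + 11*t*exp(2*t)]
  [7*t^2*exp(2*t) + 5*t*exp(2*t), 7*t^2*exp(2*t) - 2*t*exp(2*t) + exp(2*t), 63*t^2*exp(2*t)/2 - 2*t*exp(2*t)]
  [-2*t^2*exp(2*t) - 2*t*exp(2*t), -2*t^2*exp(2*t), -9*t^2*exp(2*t) - 2*t*exp(2*t) + exp(2*t)]

Strategy: write B = P · J · P⁻¹ where J is a Jordan canonical form, so e^{tB} = P · e^{tJ} · P⁻¹, and e^{tJ} can be computed block-by-block.

B has Jordan form
J =
  [2, 1, 0]
  [0, 2, 1]
  [0, 0, 2]
(up to reordering of blocks).

Per-block formulas:
  For a 3×3 Jordan block J_3(2): exp(t · J_3(2)) = e^(2t)·(I + t·N + (t^2/2)·N^2), where N is the 3×3 nilpotent shift.

After assembling e^{tJ} and conjugating by P, we get:

e^{tB} =
  [2*t^2*exp(2*t) + 4*t*exp(2*t) + exp(2*t), 2*t^2*exp(2*t) + 2*t*exp(2*t), 9*t^2*exp(2*t) + 11*t*exp(2*t)]
  [7*t^2*exp(2*t) + 5*t*exp(2*t), 7*t^2*exp(2*t) - 2*t*exp(2*t) + exp(2*t), 63*t^2*exp(2*t)/2 - 2*t*exp(2*t)]
  [-2*t^2*exp(2*t) - 2*t*exp(2*t), -2*t^2*exp(2*t), -9*t^2*exp(2*t) - 2*t*exp(2*t) + exp(2*t)]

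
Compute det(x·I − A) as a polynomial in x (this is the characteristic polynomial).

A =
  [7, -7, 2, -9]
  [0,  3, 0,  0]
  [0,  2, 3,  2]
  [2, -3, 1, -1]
x^4 - 12*x^3 + 54*x^2 - 108*x + 81

Expanding det(x·I − A) (e.g. by cofactor expansion or by noting that A is similar to its Jordan form J, which has the same characteristic polynomial as A) gives
  χ_A(x) = x^4 - 12*x^3 + 54*x^2 - 108*x + 81
which factors as (x - 3)^4. The eigenvalues (with algebraic multiplicities) are λ = 3 with multiplicity 4.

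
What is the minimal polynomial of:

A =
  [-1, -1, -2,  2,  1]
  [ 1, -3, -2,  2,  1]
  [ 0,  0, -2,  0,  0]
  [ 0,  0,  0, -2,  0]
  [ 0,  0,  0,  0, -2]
x^2 + 4*x + 4

The characteristic polynomial is χ_A(x) = (x + 2)^5, so the eigenvalues are known. The minimal polynomial is
  m_A(x) = Π_λ (x − λ)^{k_λ}
where k_λ is the size of the *largest* Jordan block for λ (equivalently, the smallest k with (A − λI)^k v = 0 for every generalised eigenvector v of λ).

  λ = -2: largest Jordan block has size 2, contributing (x + 2)^2

So m_A(x) = (x + 2)^2 = x^2 + 4*x + 4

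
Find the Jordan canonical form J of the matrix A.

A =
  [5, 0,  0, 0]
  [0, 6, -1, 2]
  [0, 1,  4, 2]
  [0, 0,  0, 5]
J_2(5) ⊕ J_1(5) ⊕ J_1(5)

The characteristic polynomial is
  det(x·I − A) = x^4 - 20*x^3 + 150*x^2 - 500*x + 625 = (x - 5)^4

Eigenvalues and multiplicities (the geometric multiplicity of λ is n − rank(A − λI), which equals the number of Jordan blocks for λ):
  λ = 5: algebraic multiplicity = 4, geometric multiplicity = 3

Determining the block sizes for each eigenvalue:
  λ = 5: 3 blocks summing to 4 forces exactly one block of size 2 and the rest size 1 → block sizes [2, 1, 1]

Assembling the blocks gives a Jordan form
J =
  [5, 1, 0, 0]
  [0, 5, 0, 0]
  [0, 0, 5, 0]
  [0, 0, 0, 5]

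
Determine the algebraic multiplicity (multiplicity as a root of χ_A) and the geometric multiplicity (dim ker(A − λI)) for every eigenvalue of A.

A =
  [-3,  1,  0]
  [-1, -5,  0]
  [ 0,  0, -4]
λ = -4: alg = 3, geom = 2

Step 1 — factor the characteristic polynomial to read off the algebraic multiplicities:
  χ_A(x) = (x + 4)^3

Step 2 — compute geometric multiplicities via the rank-nullity identity g(λ) = n − rank(A − λI):
  rank(A − (-4)·I) = 1, so dim ker(A − (-4)·I) = n − 1 = 2

Summary:
  λ = -4: algebraic multiplicity = 3, geometric multiplicity = 2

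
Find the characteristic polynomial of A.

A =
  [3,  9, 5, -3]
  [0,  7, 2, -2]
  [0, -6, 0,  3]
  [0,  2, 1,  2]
x^4 - 12*x^3 + 54*x^2 - 108*x + 81

Expanding det(x·I − A) (e.g. by cofactor expansion or by noting that A is similar to its Jordan form J, which has the same characteristic polynomial as A) gives
  χ_A(x) = x^4 - 12*x^3 + 54*x^2 - 108*x + 81
which factors as (x - 3)^4. The eigenvalues (with algebraic multiplicities) are λ = 3 with multiplicity 4.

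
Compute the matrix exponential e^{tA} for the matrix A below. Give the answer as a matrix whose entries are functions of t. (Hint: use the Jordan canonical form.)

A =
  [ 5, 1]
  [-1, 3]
e^{tA} =
  [t*exp(4*t) + exp(4*t), t*exp(4*t)]
  [-t*exp(4*t), -t*exp(4*t) + exp(4*t)]

Strategy: write A = P · J · P⁻¹ where J is a Jordan canonical form, so e^{tA} = P · e^{tJ} · P⁻¹, and e^{tJ} can be computed block-by-block.

A has Jordan form
J =
  [4, 1]
  [0, 4]
(up to reordering of blocks).

Per-block formulas:
  For a 2×2 Jordan block J_2(4): exp(t · J_2(4)) = e^(4t)·(I + t·N), where N is the 2×2 nilpotent shift.

After assembling e^{tJ} and conjugating by P, we get:

e^{tA} =
  [t*exp(4*t) + exp(4*t), t*exp(4*t)]
  [-t*exp(4*t), -t*exp(4*t) + exp(4*t)]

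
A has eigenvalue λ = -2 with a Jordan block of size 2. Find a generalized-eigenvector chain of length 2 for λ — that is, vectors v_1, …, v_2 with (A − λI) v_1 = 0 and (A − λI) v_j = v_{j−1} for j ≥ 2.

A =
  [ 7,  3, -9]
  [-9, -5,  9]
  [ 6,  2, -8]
A Jordan chain for λ = -2 of length 2:
v_1 = (9, -9, 6)ᵀ
v_2 = (1, 0, 0)ᵀ

Let N = A − (-2)·I. We want v_2 with N^2 v_2 = 0 but N^1 v_2 ≠ 0; then v_{j-1} := N · v_j for j = 2, …, 2.

Pick v_2 = (1, 0, 0)ᵀ.
Then v_1 = N · v_2 = (9, -9, 6)ᵀ.

Sanity check: (A − (-2)·I) v_1 = (0, 0, 0)ᵀ = 0. ✓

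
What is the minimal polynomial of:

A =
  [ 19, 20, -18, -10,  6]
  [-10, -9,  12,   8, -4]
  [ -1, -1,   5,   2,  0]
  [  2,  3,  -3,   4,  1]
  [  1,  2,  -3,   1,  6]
x^2 - 10*x + 25

The characteristic polynomial is χ_A(x) = (x - 5)^5, so the eigenvalues are known. The minimal polynomial is
  m_A(x) = Π_λ (x − λ)^{k_λ}
where k_λ is the size of the *largest* Jordan block for λ (equivalently, the smallest k with (A − λI)^k v = 0 for every generalised eigenvector v of λ).

  λ = 5: largest Jordan block has size 2, contributing (x − 5)^2

So m_A(x) = (x - 5)^2 = x^2 - 10*x + 25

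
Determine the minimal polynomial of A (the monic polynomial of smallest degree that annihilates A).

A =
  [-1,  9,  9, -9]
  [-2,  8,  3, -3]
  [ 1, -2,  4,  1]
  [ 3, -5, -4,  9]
x^2 - 10*x + 25

The characteristic polynomial is χ_A(x) = (x - 5)^4, so the eigenvalues are known. The minimal polynomial is
  m_A(x) = Π_λ (x − λ)^{k_λ}
where k_λ is the size of the *largest* Jordan block for λ (equivalently, the smallest k with (A − λI)^k v = 0 for every generalised eigenvector v of λ).

  λ = 5: largest Jordan block has size 2, contributing (x − 5)^2

So m_A(x) = (x - 5)^2 = x^2 - 10*x + 25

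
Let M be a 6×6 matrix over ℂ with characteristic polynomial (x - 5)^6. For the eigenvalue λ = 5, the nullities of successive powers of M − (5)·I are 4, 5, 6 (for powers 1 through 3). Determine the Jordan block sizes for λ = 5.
Block sizes for λ = 5: [3, 1, 1, 1]

From the dimensions of kernels of powers, the number of Jordan blocks of size at least j is d_j − d_{j−1} where d_j = dim ker(N^j) (with d_0 = 0). Computing the differences gives [4, 1, 1].
The number of blocks of size exactly k is (#blocks of size ≥ k) − (#blocks of size ≥ k + 1), so the partition is: 3 block(s) of size 1, 1 block(s) of size 3.
In nonincreasing order the block sizes are [3, 1, 1, 1].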